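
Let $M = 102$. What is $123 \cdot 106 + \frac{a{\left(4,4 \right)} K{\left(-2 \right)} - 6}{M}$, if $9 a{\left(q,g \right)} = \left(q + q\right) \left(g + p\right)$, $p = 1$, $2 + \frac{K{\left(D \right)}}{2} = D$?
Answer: $\frac{352015}{27} \approx 13038.0$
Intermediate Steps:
$K{\left(D \right)} = -4 + 2 D$
$a{\left(q,g \right)} = \frac{2 q \left(1 + g\right)}{9}$ ($a{\left(q,g \right)} = \frac{\left(q + q\right) \left(g + 1\right)}{9} = \frac{2 q \left(1 + g\right)}{9}$)
$123 \cdot 106 + \frac{a{\left(4,4 \right)} K{\left(-2 \right)} - 6}{M} = 123 \cdot 106 + \frac{\frac{2}{9} \cdot 4 \left(1 + 4\right) \left(-4 + 2 \left(-2\right)\right) - 6}{102} = 13038 + \left(\frac{2}{9} \cdot 4 \cdot 5 \left(-4 - 4\right) - 6\right) \frac{1}{102} = 13038 + \left(\frac{40}{9} \left(-8\right) - 6\right) \frac{1}{102} = 13038 + \left(- \frac{320}{9} - 6\right) \frac{1}{102} = 13038 - \frac{11}{27} = \frac{352015}{27}$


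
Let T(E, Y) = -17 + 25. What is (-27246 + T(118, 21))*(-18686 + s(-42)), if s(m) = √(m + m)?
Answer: 508969268 - 54476*I*√21 ≈ 5.0897e+8 - 2.4964e+5*I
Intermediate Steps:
s(m) = √2*√m (s(m) = √(2*m) = √2*√m)
T(E, Y) = 8
(-27246 + T(118, 21))*(-18686 + s(-42)) = (-27246 + 8)*(-18686 + √2*√(-42)) = -27238*(-18686 + √2*(I*√42)) = -27238*(-18686 + 2*I*√21) = 508969268 - 54476*I*√21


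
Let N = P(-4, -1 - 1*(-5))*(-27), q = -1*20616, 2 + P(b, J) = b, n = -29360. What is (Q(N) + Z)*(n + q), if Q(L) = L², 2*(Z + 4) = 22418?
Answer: -1871551224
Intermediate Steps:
P(b, J) = -2 + b
q = -20616
Z = 11205 (Z = -4 + (½)*22418 = -4 + 11209 = 11205)
N = 162 (N = (-2 - 4)*(-27) = -6*(-27) = 162)
(Q(N) + Z)*(n + q) = (162² + 11205)*(-29360 - 20616) = (26244 + 11205)*(-49976) = 37449*(-49976) = -1871551224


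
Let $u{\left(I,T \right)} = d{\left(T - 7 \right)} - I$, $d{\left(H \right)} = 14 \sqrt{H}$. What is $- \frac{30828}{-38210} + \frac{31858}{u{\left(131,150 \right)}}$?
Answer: $\frac{79900272728}{207614035} + \frac{446012 \sqrt{143}}{10867} \approx 875.65$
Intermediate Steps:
$u{\left(I,T \right)} = - I + 14 \sqrt{-7 + T}$ ($u{\left(I,T \right)} = 14 \sqrt{T - 7} - I = 14 \sqrt{-7 + T} - I = - I + 14 \sqrt{-7 + T}$)
$- \frac{30828}{-38210} + \frac{31858}{u{\left(131,150 \right)}} = - \frac{30828}{-38210} + \frac{31858}{\left(-1\right) 131 + 14 \sqrt{-7 + 150}} = \left(-30828\right) \left(- \frac{1}{38210}\right) + \frac{31858}{-131 + 14 \sqrt{143}} = \frac{15414}{19105} + \frac{31858}{-131 + 14 \sqrt{143}}$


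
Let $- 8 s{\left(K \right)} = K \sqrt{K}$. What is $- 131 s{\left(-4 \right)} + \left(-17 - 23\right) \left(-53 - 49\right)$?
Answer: $4080 - 131 i \approx 4080.0 - 131.0 i$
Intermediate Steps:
$s{\left(K \right)} = - \frac{K^{\frac{3}{2}}}{8}$ ($s{\left(K \right)} = - \frac{K \sqrt{K}}{8} = - \frac{K^{\frac{3}{2}}}{8}$)
$- 131 s{\left(-4 \right)} + \left(-17 - 23\right) \left(-53 - 49\right) = - 131 \left(- \frac{\left(-4\right)^{\frac{3}{2}}}{8}\right) + \left(-17 - 23\right) \left(-53 - 49\right) = - 131 \left(- \frac{\left(-8\right) i}{8}\right) - -4080 = - 131 i + 4080 = 4080 - 131 i$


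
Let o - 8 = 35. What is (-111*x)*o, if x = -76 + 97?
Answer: -100233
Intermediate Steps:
o = 43 (o = 8 + 35 = 43)
x = 21
(-111*x)*o = -111*21*43 = -2331*43 = -100233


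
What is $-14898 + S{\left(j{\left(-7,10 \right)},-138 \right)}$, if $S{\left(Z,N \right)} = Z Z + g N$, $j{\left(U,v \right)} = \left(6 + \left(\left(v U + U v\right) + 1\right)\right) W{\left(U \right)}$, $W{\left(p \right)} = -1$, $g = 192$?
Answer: $-23705$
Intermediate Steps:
$j{\left(U,v \right)} = -7 - 2 U v$ ($j{\left(U,v \right)} = \left(6 + \left(\left(v U + U v\right) + 1\right)\right) \left(-1\right) = \left(6 + \left(\left(U v + U v\right) + 1\right)\right) \left(-1\right) = \left(6 + \left(2 U v + 1\right)\right) \left(-1\right) = \left(6 + \left(1 + 2 U v\right)\right) \left(-1\right) = \left(7 + 2 U v\right) \left(-1\right) = -7 - 2 U v$)
$S{\left(Z,N \right)} = Z^{2} + 192 N$ ($S{\left(Z,N \right)} = Z Z + 192 N = Z^{2} + 192 N$)
$-14898 + S{\left(j{\left(-7,10 \right)},-138 \right)} = -14898 + \left(\left(-7 - \left(-14\right) 10\right)^{2} + 192 \left(-138\right)\right) = -14898 - \left(26496 - \left(-7 + 140\right)^{2}\right) = -14898 - \left(26496 - 133^{2}\right) = -14898 + \left(17689 - 26496\right) = -14898 - 8807 = -23705$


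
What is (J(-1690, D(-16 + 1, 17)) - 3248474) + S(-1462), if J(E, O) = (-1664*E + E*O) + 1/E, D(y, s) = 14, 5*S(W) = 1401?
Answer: -776882523/1690 ≈ -4.5969e+5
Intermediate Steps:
S(W) = 1401/5 (S(W) = (⅕)*1401 = 1401/5)
J(E, O) = 1/E - 1664*E + E*O
(J(-1690, D(-16 + 1, 17)) - 3248474) + S(-1462) = ((1 + (-1690)²*(-1664 + 14))/(-1690) - 3248474) + 1401/5 = (-(1 + 2856100*(-1650))/1690 - 3248474) + 1401/5 = (-(1 - 4712565000)/1690 - 3248474) + 1401/5 = (-1/1690*(-4712564999) - 3248474) + 1401/5 = (4712564999/1690 - 3248474) + 1401/5 = -777356061/1690 + 1401/5 = -776882523/1690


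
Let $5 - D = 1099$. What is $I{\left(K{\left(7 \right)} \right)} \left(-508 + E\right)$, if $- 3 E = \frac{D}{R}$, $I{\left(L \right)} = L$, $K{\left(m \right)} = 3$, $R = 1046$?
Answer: $- \frac{796505}{523} \approx -1523.0$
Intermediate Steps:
$D = -1094$ ($D = 5 - 1099 = -1094$)
$E = \frac{547}{1569}$ ($E = - \frac{\left(-1094\right) \frac{1}{1046}}{3} = \left(- \frac{1}{3}\right) \left(- \frac{547}{523}\right) = \frac{547}{1569} \approx 0.34863$)
$I{\left(K{\left(7 \right)} \right)} \left(-508 + E\right) = 3 \left(-508 + \frac{547}{1569}\right) = 3 \left(- \frac{796505}{1569}\right) = - \frac{796505}{523}$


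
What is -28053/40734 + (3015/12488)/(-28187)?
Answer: -548597663421/796574316328 ≈ -0.68870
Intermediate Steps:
-28053/40734 + (3015/12488)/(-28187) = -28053*1/40734 + (3015*(1/12488))*(-1/28187) = -3117/4526 + (3015/12488)*(-1/28187) = -3117/4526 - 3015/351999256 = -548597663421/796574316328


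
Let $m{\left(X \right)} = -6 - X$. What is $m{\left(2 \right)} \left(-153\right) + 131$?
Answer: $1355$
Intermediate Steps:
$m{\left(2 \right)} \left(-153\right) + 131 = \left(-6 - 2\right) \left(-153\right) + 131 = \left(-8\right) \left(-153\right) + 131 = 1224 + 131 = 1355$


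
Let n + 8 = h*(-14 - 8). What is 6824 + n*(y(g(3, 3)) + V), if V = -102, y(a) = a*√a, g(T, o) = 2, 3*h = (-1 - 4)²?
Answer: 26340 - 1148*√2/3 ≈ 25799.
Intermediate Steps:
h = 25/3 (h = (-1 - 4)²/3 = (⅓)*(-5)² = (⅓)*25 = 25/3 ≈ 8.3333)
y(a) = a^(3/2)
n = -574/3 (n = -8 + 25*(-14 - 8)/3 = -8 + (25/3)*(-22) = -8 - 550/3 = -574/3 ≈ -191.33)
6824 + n*(y(g(3, 3)) + V) = 6824 - 574*(2^(3/2) - 102)/3 = 6824 - 574*(2*√2 - 102)/3 = 6824 - 574*(-102 + 2*√2)/3 = 6824 + (19516 - 1148*√2/3) = 26340 - 1148*√2/3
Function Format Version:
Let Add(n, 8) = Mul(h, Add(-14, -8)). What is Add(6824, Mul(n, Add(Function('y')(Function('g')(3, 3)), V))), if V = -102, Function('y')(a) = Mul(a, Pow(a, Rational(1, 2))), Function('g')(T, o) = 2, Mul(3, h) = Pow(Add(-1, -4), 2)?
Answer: Add(26340, Mul(Rational(-1148, 3), Pow(2, Rational(1, 2)))) ≈ 25799.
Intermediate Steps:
h = Rational(25, 3) (h = Mul(Rational(1, 3), Pow(Add(-1, -4), 2)) = Mul(Rational(1, 3), Pow(-5, 2)) = Mul(Rational(1, 3), 25) = Rational(25, 3) ≈ 8.3333)
Function('y')(a) = Pow(a, Rational(3, 2))
n = Rational(-574, 3) (n = Add(-8, Mul(Rational(25, 3), Add(-14, -8))) = Add(-8, Mul(Rational(25, 3), -22)) = Add(-8, Rational(-550, 3)) = Rational(-574, 3) ≈ -191.33)
Add(6824, Mul(n, Add(Function('y')(Function('g')(3, 3)), V))) = Add(6824, Mul(Rational(-574, 3), Add(Pow(2, Rational(3, 2)), -102))) = Add(6824, Mul(Rational(-574, 3), Add(Mul(2, Pow(2, Rational(1, 2))), -102))) = Add(6824, Mul(Rational(-574, 3), Add(-102, Mul(2, Pow(2, Rational(1, 2)))))) = Add(6824, Add(19516, Mul(Rational(-1148, 3), Pow(2, Rational(1, 2))))) = Add(26340, Mul(Rational(-1148, 3), Pow(2, Rational(1, 2))))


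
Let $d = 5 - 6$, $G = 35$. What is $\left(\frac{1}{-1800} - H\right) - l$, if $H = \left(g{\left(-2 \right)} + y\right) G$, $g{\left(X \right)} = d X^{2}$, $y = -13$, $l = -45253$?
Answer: $\frac{82526399}{1800} \approx 45848.0$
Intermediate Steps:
$d = -1$ ($d = 5 - 6 = -1$)
$g{\left(X \right)} = - X^{2}$
$H = -595$ ($H = \left(- \left(-2\right)^{2} - 13\right) 35 = \left(\left(-1\right) 4 - 13\right) 35 = \left(-4 - 13\right) 35 = \left(-17\right) 35 = -595$)
$\left(\frac{1}{-1800} - H\right) - l = \left(\frac{1}{-1800} - -595\right) - -45253 = \left(- \frac{1}{1800} + 595\right) + 45253 = \frac{1070999}{1800} + 45253 = \frac{82526399}{1800}$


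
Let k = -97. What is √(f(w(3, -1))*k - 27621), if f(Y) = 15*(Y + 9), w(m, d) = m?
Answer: 3*I*√5009 ≈ 212.32*I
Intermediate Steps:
f(Y) = 135 + 15*Y (f(Y) = 15*(9 + Y) = 135 + 15*Y)
√(f(w(3, -1))*k - 27621) = √((135 + 15*3)*(-97) - 27621) = √((135 + 45)*(-97) - 27621) = √(180*(-97) - 27621) = √(-17460 - 27621) = √(-45081) = 3*I*√5009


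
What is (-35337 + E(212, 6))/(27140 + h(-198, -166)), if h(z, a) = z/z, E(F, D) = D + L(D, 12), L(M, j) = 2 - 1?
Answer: -35330/27141 ≈ -1.3017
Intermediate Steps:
L(M, j) = 1
E(F, D) = 1 + D (E(F, D) = D + 1 = 1 + D)
h(z, a) = 1
(-35337 + E(212, 6))/(27140 + h(-198, -166)) = (-35337 + (1 + 6))/(27140 + 1) = (-35337 + 7)/27141 = -35330*1/27141 = -35330/27141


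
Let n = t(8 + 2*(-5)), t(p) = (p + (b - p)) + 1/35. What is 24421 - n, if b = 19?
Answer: 854069/35 ≈ 24402.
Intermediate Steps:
t(p) = 666/35 (t(p) = (p + (19 - p)) + 1/35 = 19 + 1/35 = 666/35)
n = 666/35 ≈ 19.029
24421 - n = 24421 - 1*666/35 = 24421 - 666/35 = 854069/35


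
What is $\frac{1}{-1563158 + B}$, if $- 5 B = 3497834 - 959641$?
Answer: $- \frac{5}{10353983} \approx -4.8291 \cdot 10^{-7}$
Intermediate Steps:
$B = - \frac{2538193}{5}$ ($B = - \frac{3497834 - 959641}{5} = \left(- \frac{1}{5}\right) 2538193 = - \frac{2538193}{5} \approx -5.0764 \cdot 10^{5}$)
$\frac{1}{-1563158 + B} = \frac{1}{-1563158 - \frac{2538193}{5}} = \frac{1}{- \frac{10353983}{5}} = - \frac{5}{10353983}$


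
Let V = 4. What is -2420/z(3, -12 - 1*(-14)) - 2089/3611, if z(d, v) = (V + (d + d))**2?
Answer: -447376/18055 ≈ -24.779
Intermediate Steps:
z(d, v) = (4 + 2*d)**2 (z(d, v) = (4 + (d + d))**2 = (4 + 2*d)**2)
-2420/z(3, -12 - 1*(-14)) - 2089/3611 = -2420*1/(4*(2 + 3)**2) - 2089/3611 = -2420/(4*5**2) - 2089*1/3611 = -2420/(4*25) - 2089/3611 = -2420/100 - 2089/3611 = -2420*1/100 - 2089/3611 = -121/5 - 2089/3611 = -447376/18055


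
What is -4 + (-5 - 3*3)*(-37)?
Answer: 514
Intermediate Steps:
-4 + (-5 - 3*3)*(-37) = -4 + (-5 - 9)*(-37) = -4 - 14*(-37) = -4 + 518 = 514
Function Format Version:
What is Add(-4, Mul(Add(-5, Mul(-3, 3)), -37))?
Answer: 514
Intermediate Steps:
Add(-4, Mul(Add(-5, Mul(-3, 3)), -37)) = Add(-4, Mul(Add(-5, -9), -37)) = Add(-4, Mul(-14, -37)) = Add(-4, 518) = 514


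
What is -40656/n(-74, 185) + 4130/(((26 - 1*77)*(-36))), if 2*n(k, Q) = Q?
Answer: -74262391/169830 ≈ -437.27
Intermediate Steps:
n(k, Q) = Q/2
-40656/n(-74, 185) + 4130/(((26 - 1*77)*(-36))) = -40656/((½)*185) + 4130/(((26 - 1*77)*(-36))) = -40656/185/2 + 4130/(((26 - 77)*(-36))) = -40656*2/185 + 4130/((-51*(-36))) = -81312/185 + 4130/1836 = -81312/185 + 4130*(1/1836) = -81312/185 + 2065/918 = -74262391/169830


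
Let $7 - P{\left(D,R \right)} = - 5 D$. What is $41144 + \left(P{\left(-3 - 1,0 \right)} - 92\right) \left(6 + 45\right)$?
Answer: $35789$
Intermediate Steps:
$P{\left(D,R \right)} = 7 + 5 D$ ($P{\left(D,R \right)} = 7 - - 5 D = 7 + 5 D$)
$41144 + \left(P{\left(-3 - 1,0 \right)} - 92\right) \left(6 + 45\right) = 41144 + \left(\left(7 + 5 \left(-3 - 1\right)\right) - 92\right) \left(6 + 45\right) = 41144 + \left(\left(7 + 5 \left(-3 - 1\right)\right) - 92\right) 51 = 41144 + \left(\left(7 + 5 \left(-4\right)\right) - 92\right) 51 = 41144 + \left(\left(7 - 20\right) - 92\right) 51 = 41144 + \left(-13 - 92\right) 51 = 41144 - 5355 = 35789$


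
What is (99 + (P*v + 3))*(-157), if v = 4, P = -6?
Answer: -12246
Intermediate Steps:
(99 + (P*v + 3))*(-157) = (99 + (-6*4 + 3))*(-157) = (99 + (-24 + 3))*(-157) = (99 - 21)*(-157) = 78*(-157) = -12246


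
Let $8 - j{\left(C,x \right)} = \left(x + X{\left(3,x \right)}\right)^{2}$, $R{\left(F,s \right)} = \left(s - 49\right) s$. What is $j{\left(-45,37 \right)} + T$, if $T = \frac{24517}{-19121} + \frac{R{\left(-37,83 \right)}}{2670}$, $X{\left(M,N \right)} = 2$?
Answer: $- \frac{38627397919}{25526535} \approx -1513.2$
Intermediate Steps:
$R{\left(F,s \right)} = s \left(-49 + s\right)$ ($R{\left(F,s \right)} = \left(-49 + s\right) s = s \left(-49 + s\right)$)
$T = - \frac{5750464}{25526535}$ ($T = \frac{24517}{-19121} + \frac{83 \left(-49 + 83\right)}{2670} = 24517 \left(- \frac{1}{19121}\right) + 83 \cdot 34 \cdot \frac{1}{2670} = - \frac{24517}{19121} + 2822 \cdot \frac{1}{2670} = - \frac{24517}{19121} + \frac{1411}{1335} = - \frac{5750464}{25526535} \approx -0.22527$)
$j{\left(C,x \right)} = 8 - \left(2 + x\right)^{2}$ ($j{\left(C,x \right)} = 8 - \left(x + 2\right)^{2} = 8 - \left(2 + x\right)^{2}$)
$j{\left(-45,37 \right)} + T = \left(8 - \left(2 + 37\right)^{2}\right) - \frac{5750464}{25526535} = \left(8 - 39^{2}\right) - \frac{5750464}{25526535} = \left(8 - 1521\right) - \frac{5750464}{25526535} = -1513 - \frac{5750464}{25526535} = - \frac{38627397919}{25526535}$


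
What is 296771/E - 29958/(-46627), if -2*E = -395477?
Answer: 39522782800/18439906079 ≈ 2.1433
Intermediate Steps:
E = 395477/2 (E = -1/2*(-395477) = 395477/2 ≈ 1.9774e+5)
296771/E - 29958/(-46627) = 296771/(395477/2) - 29958/(-46627) = 296771*(2/395477) - 29958*(-1/46627) = 593542/395477 + 29958/46627 = 39522782800/18439906079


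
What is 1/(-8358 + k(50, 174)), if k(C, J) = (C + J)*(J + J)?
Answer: 1/69594 ≈ 1.4369e-5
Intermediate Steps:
k(C, J) = 2*J*(C + J) (k(C, J) = (C + J)*(2*J) = 2*J*(C + J))
1/(-8358 + k(50, 174)) = 1/(-8358 + 2*174*(50 + 174)) = 1/(-8358 + 2*174*224) = 1/(-8358 + 77952) = 1/69594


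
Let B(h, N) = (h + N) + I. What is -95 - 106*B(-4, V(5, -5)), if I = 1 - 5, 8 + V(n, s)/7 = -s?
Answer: 2979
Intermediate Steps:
V(n, s) = -56 - 7*s (V(n, s) = -56 + 7*(-s) = -56 - 7*s)
I = -4
B(h, N) = -4 + N + h (B(h, N) = (h + N) - 4 = (N + h) - 4 = -4 + N + h)
-95 - 106*B(-4, V(5, -5)) = -95 - 106*(-4 + (-56 - 7*(-5)) - 4) = -95 - 106*(-4 + (-56 + 35) - 4) = -95 - 106*(-4 - 21 - 4) = -95 - 106*(-29) = -95 + 3074 = 2979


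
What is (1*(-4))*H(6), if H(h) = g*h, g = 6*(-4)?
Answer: 576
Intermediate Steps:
g = -24
H(h) = -24*h
(1*(-4))*H(6) = (1*(-4))*(-24*6) = -4*(-144) = 576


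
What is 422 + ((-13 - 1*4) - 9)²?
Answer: 1098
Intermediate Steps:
422 + ((-13 - 1*4) - 9)² = 422 + ((-13 - 4) - 9)² = 422 + (-17 - 9)² = 422 + (-26)² = 422 + 676 = 1098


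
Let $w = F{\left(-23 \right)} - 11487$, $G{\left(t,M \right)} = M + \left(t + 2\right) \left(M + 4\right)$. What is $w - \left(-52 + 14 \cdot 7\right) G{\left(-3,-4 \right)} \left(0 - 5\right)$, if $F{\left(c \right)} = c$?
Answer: $-12430$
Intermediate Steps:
$G{\left(t,M \right)} = M + \left(2 + t\right) \left(4 + M\right)$
$w = -11510$ ($w = -23 - 11487 = -11510$)
$w - \left(-52 + 14 \cdot 7\right) G{\left(-3,-4 \right)} \left(0 - 5\right) = -11510 - \left(-52 + 14 \cdot 7\right) \left(8 + 3 \left(-4\right) + 4 \left(-3\right) - -12\right) \left(0 - 5\right) = -11510 - \left(-52 + 98\right) \left(8 - 12 - 12 + 12\right) \left(-5\right) = -11510 - 46 \left(\left(-4\right) \left(-5\right)\right) = -11510 - 46 \cdot 20 = -11510 - 920 = -12430$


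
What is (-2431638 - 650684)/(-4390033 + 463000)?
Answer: 3082322/3927033 ≈ 0.78490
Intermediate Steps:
(-2431638 - 650684)/(-4390033 + 463000) = -3082322/(-3927033) = -3082322*(-1/3927033) = 3082322/3927033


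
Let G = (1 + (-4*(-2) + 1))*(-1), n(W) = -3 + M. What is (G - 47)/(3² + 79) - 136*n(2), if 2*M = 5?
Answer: 5927/88 ≈ 67.352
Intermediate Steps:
M = 5/2 (M = (½)*5 = 5/2 ≈ 2.5000)
n(W) = -½ (n(W) = -3 + 5/2 = -½)
G = -10 (G = (1 + (8 + 1))*(-1) = (1 + 9)*(-1) = 10*(-1) = -10)
(G - 47)/(3² + 79) - 136*n(2) = (-10 - 47)/(3² + 79) - 136*(-½) = -57/(9 + 79) + 68 = -57/88 + 68 = 5927/88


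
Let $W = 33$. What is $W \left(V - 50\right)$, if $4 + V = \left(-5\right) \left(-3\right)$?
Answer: $-1287$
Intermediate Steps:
$V = 11$ ($V = -4 - -15 = -4 + 15 = 11$)
$W \left(V - 50\right) = 33 \left(11 - 50\right) = 33 \left(-39\right) = -1287$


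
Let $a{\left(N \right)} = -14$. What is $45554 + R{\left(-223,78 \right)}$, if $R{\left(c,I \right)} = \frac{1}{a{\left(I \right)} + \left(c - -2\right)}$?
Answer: $\frac{10705189}{235} \approx 45554.0$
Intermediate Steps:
$R{\left(c,I \right)} = \frac{1}{-12 + c}$ ($R{\left(c,I \right)} = \frac{1}{-14 + \left(c - -2\right)} = \frac{1}{-14 + \left(c + 2\right)} = \frac{1}{-14 + \left(2 + c\right)} = \frac{1}{-12 + c}$)
$45554 + R{\left(-223,78 \right)} = 45554 + \frac{1}{-12 - 223} = 45554 + \frac{1}{-235} = 45554 - \frac{1}{235} = \frac{10705189}{235}$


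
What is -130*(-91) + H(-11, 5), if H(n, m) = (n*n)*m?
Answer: 12435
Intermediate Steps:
H(n, m) = m*n² (H(n, m) = n²*m = m*n²)
-130*(-91) + H(-11, 5) = -130*(-91) + 5*(-11)² = 11830 + 5*121 = 11830 + 605 = 12435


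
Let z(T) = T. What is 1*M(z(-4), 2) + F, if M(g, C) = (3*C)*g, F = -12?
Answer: -36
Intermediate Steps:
M(g, C) = 3*C*g
1*M(z(-4), 2) + F = 1*(3*2*(-4)) - 12 = 1*(-24) - 12 = -24 - 12 = -36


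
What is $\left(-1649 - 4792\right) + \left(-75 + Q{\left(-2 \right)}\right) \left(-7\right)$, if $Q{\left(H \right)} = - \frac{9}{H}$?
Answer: $- \frac{11895}{2} \approx -5947.5$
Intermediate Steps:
$\left(-1649 - 4792\right) + \left(-75 + Q{\left(-2 \right)}\right) \left(-7\right) = \left(-1649 - 4792\right) + \left(-75 - \frac{9}{-2}\right) \left(-7\right) = -6441 + \left(-75 - - \frac{9}{2}\right) \left(-7\right) = -6441 + \left(-75 + \frac{9}{2}\right) \left(-7\right) = -6441 - - \frac{987}{2} = -6441 + \frac{987}{2} = - \frac{11895}{2}$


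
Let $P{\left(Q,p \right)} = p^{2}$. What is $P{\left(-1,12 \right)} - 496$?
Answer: $-352$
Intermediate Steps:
$P{\left(-1,12 \right)} - 496 = 12^{2} - 496 = 144 - 496 = -352$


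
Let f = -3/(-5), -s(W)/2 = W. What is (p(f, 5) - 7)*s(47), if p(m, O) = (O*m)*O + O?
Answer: -1222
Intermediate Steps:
s(W) = -2*W
f = 3/5 (f = -3*(-1/5) = 3/5 ≈ 0.60000)
p(m, O) = O + m*O**2 (p(m, O) = m*O**2 + O = O + m*O**2)
(p(f, 5) - 7)*s(47) = (5*(1 + 5*(3/5)) - 7)*(-2*47) = (5*(1 + 3) - 7)*(-94) = (5*4 - 7)*(-94) = (20 - 7)*(-94) = 13*(-94) = -1222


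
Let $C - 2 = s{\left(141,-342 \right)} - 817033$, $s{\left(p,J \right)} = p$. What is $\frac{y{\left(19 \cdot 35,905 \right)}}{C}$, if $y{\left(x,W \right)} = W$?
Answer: $- \frac{181}{163378} \approx -0.0011079$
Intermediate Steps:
$C = -816890$ ($C = 2 + \left(141 - 817033\right) = 2 - 816892 = -816890$)
$\frac{y{\left(19 \cdot 35,905 \right)}}{C} = \frac{905}{-816890} = 905 \left(- \frac{1}{816890}\right) = - \frac{181}{163378}$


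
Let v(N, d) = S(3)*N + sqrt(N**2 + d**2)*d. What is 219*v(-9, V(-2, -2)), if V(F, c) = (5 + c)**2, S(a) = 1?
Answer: -1971 + 17739*sqrt(2) ≈ 23116.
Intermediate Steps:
v(N, d) = N + d*sqrt(N**2 + d**2) (v(N, d) = 1*N + sqrt(N**2 + d**2)*d = N + d*sqrt(N**2 + d**2))
219*v(-9, V(-2, -2)) = 219*(-9 + (5 - 2)**2*sqrt((-9)**2 + ((5 - 2)**2)**2)) = 219*(-9 + 3**2*sqrt(81 + (3**2)**2)) = 219*(-9 + 9*sqrt(81 + 9**2)) = 219*(-9 + 9*sqrt(81 + 81)) = 219*(-9 + 9*sqrt(162)) = 219*(-9 + 9*(9*sqrt(2))) = 219*(-9 + 81*sqrt(2)) = -1971 + 17739*sqrt(2)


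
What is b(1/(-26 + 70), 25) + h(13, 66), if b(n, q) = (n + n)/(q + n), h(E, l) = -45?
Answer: -49543/1101 ≈ -44.998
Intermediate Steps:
b(n, q) = 2*n/(n + q) (b(n, q) = (2*n)/(n + q) = 2*n/(n + q))
b(1/(-26 + 70), 25) + h(13, 66) = 2/((-26 + 70)*(1/(-26 + 70) + 25)) - 45 = 2/(44*(1/44 + 25)) - 45 = 2*(1/44)/(1/44 + 25) - 45 = 2*(1/44)/(1101/44) - 45 = 2*(1/44)*(44/1101) - 45 = 2/1101 - 45 = -49543/1101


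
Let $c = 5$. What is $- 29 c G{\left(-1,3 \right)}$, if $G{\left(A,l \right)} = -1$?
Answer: $145$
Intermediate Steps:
$- 29 c G{\left(-1,3 \right)} = \left(-29\right) 5 \left(-1\right) = \left(-145\right) \left(-1\right) = 145$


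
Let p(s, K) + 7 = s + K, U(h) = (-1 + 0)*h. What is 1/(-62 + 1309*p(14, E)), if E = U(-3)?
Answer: 1/13028 ≈ 7.6758e-5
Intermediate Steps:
U(h) = -h
E = 3 (E = -1*(-3) = 3)
p(s, K) = -7 + K + s (p(s, K) = -7 + (s + K) = -7 + (K + s) = -7 + K + s)
1/(-62 + 1309*p(14, E)) = 1/(-62 + 1309*(-7 + 3 + 14)) = 1/(-62 + 1309*10) = 1/(-62 + 13090) = 1/13028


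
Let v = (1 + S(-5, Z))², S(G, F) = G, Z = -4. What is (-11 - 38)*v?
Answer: -784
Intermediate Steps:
v = 16 (v = (1 - 5)² = (-4)² = 16)
(-11 - 38)*v = (-11 - 38)*16 = -49*16 = -784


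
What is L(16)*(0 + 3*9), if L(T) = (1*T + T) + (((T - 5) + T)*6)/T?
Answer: 9099/8 ≈ 1137.4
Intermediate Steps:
L(T) = 2*T + (-30 + 12*T)/T (L(T) = (T + T) + (((-5 + T) + T)*6)/T = 2*T + ((-5 + 2*T)*6)/T = 2*T + (-30 + 12*T)/T)
L(16)*(0 + 3*9) = (12 - 30/16 + 2*16)*(0 + 3*9) = (12 - 30*1/16 + 32)*(0 + 27) = (12 - 15/8 + 32)*27 = (337/8)*27 = 9099/8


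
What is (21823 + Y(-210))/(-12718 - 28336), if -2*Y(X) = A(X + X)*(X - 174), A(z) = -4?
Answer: -21055/41054 ≈ -0.51286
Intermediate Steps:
Y(X) = -348 + 2*X (Y(X) = -(-2)*(X - 174) = -(-2)*(-174 + X) = -(696 - 4*X)/2 = -348 + 2*X)
(21823 + Y(-210))/(-12718 - 28336) = (21823 + (-348 + 2*(-210)))/(-12718 - 28336) = (21823 + (-348 - 420))/(-41054) = (21823 - 768)*(-1/41054) = 21055*(-1/41054) = -21055/41054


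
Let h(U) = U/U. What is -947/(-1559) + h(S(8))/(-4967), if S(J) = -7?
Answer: 4702190/7743553 ≈ 0.60724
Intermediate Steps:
h(U) = 1
-947/(-1559) + h(S(8))/(-4967) = -947/(-1559) + 1/(-4967) = -947*(-1/1559) + 1*(-1/4967) = 947/1559 - 1/4967 = 4702190/7743553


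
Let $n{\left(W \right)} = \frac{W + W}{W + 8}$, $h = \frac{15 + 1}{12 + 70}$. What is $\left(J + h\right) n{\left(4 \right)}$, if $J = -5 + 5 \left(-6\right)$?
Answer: $- \frac{2854}{123} \approx -23.203$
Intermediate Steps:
$h = \frac{8}{41}$ ($h = \frac{16}{82} = 16 \cdot \frac{1}{82} = \frac{8}{41} \approx 0.19512$)
$J = -35$ ($J = -5 - 30 = -35$)
$n{\left(W \right)} = \frac{2 W}{8 + W}$
$\left(J + h\right) n{\left(4 \right)} = \left(-35 + \frac{8}{41}\right) 2 \cdot 4 \frac{1}{8 + 4} = - \frac{1427 \cdot 2 \cdot 4 \cdot \frac{1}{12}}{41} = \left(- \frac{1427}{41}\right) \frac{2}{3} = - \frac{2854}{123}$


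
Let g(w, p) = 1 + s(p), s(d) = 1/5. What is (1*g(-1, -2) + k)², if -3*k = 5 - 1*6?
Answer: 529/225 ≈ 2.3511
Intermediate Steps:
s(d) = ⅕
k = ⅓ (k = -(5 - 1*6)/3 = -(5 - 6)/3 = -⅓*(-1) = ⅓ ≈ 0.33333)
g(w, p) = 6/5 (g(w, p) = 1 + ⅕ = 6/5)
(1*g(-1, -2) + k)² = (1*(6/5) + ⅓)² = (6/5 + ⅓)² = (23/15)² = 529/225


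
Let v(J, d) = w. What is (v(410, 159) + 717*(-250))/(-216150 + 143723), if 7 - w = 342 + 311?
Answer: 179896/72427 ≈ 2.4838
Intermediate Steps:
w = -646 (w = 7 - (342 + 311) = 7 - 1*653 = 7 - 653 = -646)
v(J, d) = -646
(v(410, 159) + 717*(-250))/(-216150 + 143723) = (-646 + 717*(-250))/(-216150 + 143723) = (-646 - 179250)/(-72427) = -179896*(-1/72427) = 179896/72427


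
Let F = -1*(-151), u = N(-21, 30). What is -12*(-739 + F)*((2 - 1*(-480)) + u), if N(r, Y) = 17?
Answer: 3520944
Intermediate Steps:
u = 17
F = 151
-12*(-739 + F)*((2 - 1*(-480)) + u) = -12*(-739 + 151)*((2 - 1*(-480)) + 17) = -(-7056)*((2 + 480) + 17) = -(-7056)*(482 + 17) = -(-7056)*499 = -12*(-293412) = 3520944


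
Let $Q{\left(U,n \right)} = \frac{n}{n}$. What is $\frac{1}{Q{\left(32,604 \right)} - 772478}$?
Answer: $- \frac{1}{772477} \approx -1.2945 \cdot 10^{-6}$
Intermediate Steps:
$Q{\left(U,n \right)} = 1$
$\frac{1}{Q{\left(32,604 \right)} - 772478} = \frac{1}{1 - 772478} = \frac{1}{-772477} = - \frac{1}{772477}$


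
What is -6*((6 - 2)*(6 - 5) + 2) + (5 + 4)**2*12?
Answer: 936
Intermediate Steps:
-6*((6 - 2)*(6 - 5) + 2) + (5 + 4)**2*12 = -6*(4*1 + 2) + 9**2*12 = -6*(4 + 2) + 81*12 = -6*6 + 972 = -36 + 972 = 936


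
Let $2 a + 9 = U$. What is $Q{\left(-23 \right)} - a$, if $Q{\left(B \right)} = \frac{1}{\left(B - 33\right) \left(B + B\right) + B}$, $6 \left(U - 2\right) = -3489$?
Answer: $\frac{3004885}{10212} \approx 294.25$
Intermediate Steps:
$U = - \frac{1159}{2}$ ($U = 2 + \frac{1}{6} \left(-3489\right) = 2 - \frac{1163}{2} = - \frac{1159}{2} \approx -579.5$)
$Q{\left(B \right)} = \frac{1}{B + 2 B \left(-33 + B\right)}$ ($Q{\left(B \right)} = \frac{1}{\left(-33 + B\right) 2 B + B} = \frac{1}{2 B \left(-33 + B\right) + B} = \frac{1}{B + 2 B \left(-33 + B\right)}$)
$a = - \frac{1177}{4}$ ($a = - \frac{9}{2} + \frac{1}{2} \left(- \frac{1159}{2}\right) = - \frac{9}{2} - \frac{1159}{4} = - \frac{1177}{4} \approx -294.25$)
$Q{\left(-23 \right)} - a = \frac{1}{\left(-23\right) \left(-65 + 2 \left(-23\right)\right)} - - \frac{1177}{4} = - \frac{1}{23 \left(-65 - 46\right)} + \frac{1177}{4} = - \frac{1}{23 \left(-111\right)} + \frac{1177}{4} = \left(- \frac{1}{23}\right) \left(- \frac{1}{111}\right) + \frac{1177}{4} = \frac{1}{2553} + \frac{1177}{4} = \frac{3004885}{10212}$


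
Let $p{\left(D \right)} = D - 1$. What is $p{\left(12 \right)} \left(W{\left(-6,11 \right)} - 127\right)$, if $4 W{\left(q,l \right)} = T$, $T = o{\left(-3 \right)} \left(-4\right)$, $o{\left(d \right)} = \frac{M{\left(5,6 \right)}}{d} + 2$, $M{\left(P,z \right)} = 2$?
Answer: $- \frac{4235}{3} \approx -1411.7$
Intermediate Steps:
$p{\left(D \right)} = -1 + D$ ($p{\left(D \right)} = D - 1 = -1 + D$)
$o{\left(d \right)} = 2 + \frac{2}{d}$ ($o{\left(d \right)} = \frac{2}{d} + 2 = 2 + \frac{2}{d}$)
$T = - \frac{16}{3}$ ($T = \left(2 + \frac{2}{-3}\right) \left(-4\right) = \left(2 + 2 \left(- \frac{1}{3}\right)\right) \left(-4\right) = \left(2 - \frac{2}{3}\right) \left(-4\right) = \frac{4}{3} \left(-4\right) = - \frac{16}{3} \approx -5.3333$)
$W{\left(q,l \right)} = - \frac{4}{3}$ ($W{\left(q,l \right)} = \frac{1}{4} \left(- \frac{16}{3}\right) = - \frac{4}{3}$)
$p{\left(12 \right)} \left(W{\left(-6,11 \right)} - 127\right) = \left(-1 + 12\right) \left(- \frac{4}{3} - 127\right) = 11 \left(- \frac{385}{3}\right) = - \frac{4235}{3}$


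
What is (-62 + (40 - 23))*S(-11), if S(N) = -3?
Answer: 135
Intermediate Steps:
(-62 + (40 - 23))*S(-11) = (-62 + (40 - 23))*(-3) = (-62 + 17)*(-3) = -45*(-3) = 135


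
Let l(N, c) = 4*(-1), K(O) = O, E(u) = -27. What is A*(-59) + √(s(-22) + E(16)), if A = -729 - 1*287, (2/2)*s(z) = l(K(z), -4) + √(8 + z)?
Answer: 59944 + √(-31 + I*√14) ≈ 59944.0 + 5.5779*I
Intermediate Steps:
l(N, c) = -4
s(z) = -4 + √(8 + z)
A = -1016 (A = -729 - 287 = -1016)
A*(-59) + √(s(-22) + E(16)) = -1016*(-59) + √((-4 + √(8 - 22)) - 27) = 59944 + √((-4 + √(-14)) - 27) = 59944 + √((-4 + I*√14) - 27) = 59944 + √(-31 + I*√14)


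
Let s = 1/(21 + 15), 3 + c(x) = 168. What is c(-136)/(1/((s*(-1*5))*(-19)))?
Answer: 5225/12 ≈ 435.42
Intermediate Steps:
c(x) = 165 (c(x) = -3 + 168 = 165)
s = 1/36 ≈ 0.027778
c(-136)/(1/((s*(-1*5))*(-19))) = 165/(1/(((-1*5)/36)*(-19))) = 165/(1/(((1/36)*(-5))*(-19))) = 165/(1/(-5/36*(-19))) = 165/(1/(95/36)) = 165/(36/95) = 165*(95/36) = 5225/12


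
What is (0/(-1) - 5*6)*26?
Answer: -780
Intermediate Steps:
(0/(-1) - 5*6)*26 = (0*(-1) - 30)*26 = (0 - 30)*26 = -30*26 = -780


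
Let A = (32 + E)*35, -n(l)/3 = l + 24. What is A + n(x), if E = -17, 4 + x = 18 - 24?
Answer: 483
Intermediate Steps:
x = -10 (x = -4 + (18 - 24) = -4 - 6 = -10)
n(l) = -72 - 3*l (n(l) = -3*(l + 24) = -3*(24 + l) = -72 - 3*l)
A = 525 (A = (32 - 17)*35 = 15*35 = 525)
A + n(x) = 525 + (-72 - 3*(-10)) = 525 + (-72 + 30) = 525 - 42 = 483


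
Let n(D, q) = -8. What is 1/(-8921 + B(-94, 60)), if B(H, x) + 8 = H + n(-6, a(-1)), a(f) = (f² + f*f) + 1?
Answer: -1/9031 ≈ -0.00011073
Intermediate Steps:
a(f) = 1 + 2*f² (a(f) = (f² + f²) + 1 = 2*f² + 1 = 1 + 2*f²)
B(H, x) = -16 + H (B(H, x) = -8 + (H - 8) = -8 + (-8 + H) = -16 + H)
1/(-8921 + B(-94, 60)) = 1/(-8921 + (-16 - 94)) = 1/(-8921 - 110) = 1/(-9031) = -1/9031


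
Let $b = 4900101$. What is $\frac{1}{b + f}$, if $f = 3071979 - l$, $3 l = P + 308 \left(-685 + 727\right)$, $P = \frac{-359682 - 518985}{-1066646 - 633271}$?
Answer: $\frac{1699917}{13544543982367} \approx 1.2551 \cdot 10^{-7}$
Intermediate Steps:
$P = \frac{292889}{566639}$ ($P = - \frac{878667}{-1699917} = \left(-878667\right) \left(- \frac{1}{1699917}\right) = \frac{292889}{566639} \approx 0.51689$)
$l = \frac{7330334993}{1699917}$ ($l = \frac{\frac{292889}{566639} + 308 \left(-685 + 727\right)}{3} = \frac{\frac{292889}{566639} + 308 \cdot 42}{3} = \frac{\frac{292889}{566639} + 12936}{3} = \frac{1}{3} \cdot \frac{7330334993}{566639} = \frac{7330334993}{1699917} \approx 4312.2$)
$f = \frac{5214778990750}{1699917}$ ($f = 3071979 - \frac{7330334993}{1699917} = \frac{5214778990750}{1699917} \approx 3.0677 \cdot 10^{6}$)
$\frac{1}{b + f} = \frac{1}{4900101 + \frac{5214778990750}{1699917}} = \frac{1}{\frac{13544543982367}{1699917}} = \frac{1699917}{13544543982367}$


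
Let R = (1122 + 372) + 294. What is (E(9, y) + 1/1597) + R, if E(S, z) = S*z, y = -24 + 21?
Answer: 2812318/1597 ≈ 1761.0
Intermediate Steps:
R = 1788 (R = 1494 + 294 = 1788)
y = -3
(E(9, y) + 1/1597) + R = (9*(-3) + 1/1597) + 1788 = (-27 + 1/1597) + 1788 = -43118/1597 + 1788 = 2812318/1597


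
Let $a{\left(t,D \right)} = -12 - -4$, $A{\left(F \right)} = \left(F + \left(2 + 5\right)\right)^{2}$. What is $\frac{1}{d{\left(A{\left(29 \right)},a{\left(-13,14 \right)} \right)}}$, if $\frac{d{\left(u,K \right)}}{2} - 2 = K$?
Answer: $- \frac{1}{12} \approx -0.083333$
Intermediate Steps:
$A{\left(F \right)} = \left(7 + F\right)^{2}$ ($A{\left(F \right)} = \left(F + 7\right)^{2} = \left(7 + F\right)^{2}$)
$a{\left(t,D \right)} = -8$ ($a{\left(t,D \right)} = -12 + 4 = -8$)
$d{\left(u,K \right)} = 4 + 2 K$
$\frac{1}{d{\left(A{\left(29 \right)},a{\left(-13,14 \right)} \right)}} = \frac{1}{4 + 2 \left(-8\right)} = \frac{1}{4 - 16} = \frac{1}{-12} = - \frac{1}{12}$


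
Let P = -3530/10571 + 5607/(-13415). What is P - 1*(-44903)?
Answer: 6367586231848/141809965 ≈ 44902.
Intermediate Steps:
P = -106626547/141809965 (P = -3530*1/10571 + 5607*(-1/13415) = -3530/10571 - 5607/13415 = -106626547/141809965 ≈ -0.75190)
P - 1*(-44903) = -106626547/141809965 - 1*(-44903) = -106626547/141809965 + 44903 = 6367586231848/141809965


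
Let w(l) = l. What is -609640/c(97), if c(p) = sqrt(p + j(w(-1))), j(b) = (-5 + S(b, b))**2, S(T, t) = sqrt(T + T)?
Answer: -60964*sqrt(10)/sqrt(12 - I*sqrt(2)) ≈ -55365.0 - 3251.2*I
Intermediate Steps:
S(T, t) = sqrt(2)*sqrt(T) (S(T, t) = sqrt(2*T) = sqrt(2)*sqrt(T))
j(b) = (-5 + sqrt(2)*sqrt(b))**2
c(p) = sqrt(p + (-5 + I*sqrt(2))**2) (c(p) = sqrt(p + (-5 + sqrt(2)*sqrt(-1))**2) = sqrt(p + (-5 + sqrt(2)*I)**2) = sqrt(p + (-5 + I*sqrt(2))**2))
-609640/c(97) = -609640/sqrt(97 + (5 - I*sqrt(2))**2)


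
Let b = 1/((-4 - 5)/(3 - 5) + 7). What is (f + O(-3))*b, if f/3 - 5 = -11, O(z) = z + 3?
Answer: -36/23 ≈ -1.5652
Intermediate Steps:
O(z) = 3 + z
f = -18 (f = 15 + 3*(-11) = 15 - 33 = -18)
b = 2/23 (b = 1/(-9/(-2) + 7) = 1/(-9*(-½) + 7) = 1/(9/2 + 7) = 1/(23/2) = 2/23 ≈ 0.086957)
(f + O(-3))*b = (-18 + (3 - 3))*(2/23) = (-18 + 0)*(2/23) = -18*2/23 = -36/23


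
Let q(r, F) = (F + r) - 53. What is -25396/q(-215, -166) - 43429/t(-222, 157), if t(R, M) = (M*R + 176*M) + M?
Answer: 14162209/219015 ≈ 64.663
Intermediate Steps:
t(R, M) = 177*M + M*R (t(R, M) = (176*M + M*R) + M = 177*M + M*R)
q(r, F) = -53 + F + r
-25396/q(-215, -166) - 43429/t(-222, 157) = -25396/(-53 - 166 - 215) - 43429*1/(157*(177 - 222)) = -25396/(-434) - 43429/(157*(-45)) = -25396*(-1/434) - 43429/(-7065) = 1814/31 - 43429*(-1/7065) = 1814/31 + 43429/7065 = 14162209/219015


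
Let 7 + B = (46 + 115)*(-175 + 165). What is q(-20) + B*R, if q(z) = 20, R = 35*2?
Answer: -113170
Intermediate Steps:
R = 70
B = -1617 (B = -7 + (46 + 115)*(-175 + 165) = -7 + 161*(-10) = -7 - 1610 = -1617)
q(-20) + B*R = 20 - 1617*70 = 20 - 113190 = -113170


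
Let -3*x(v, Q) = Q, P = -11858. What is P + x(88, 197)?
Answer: -35771/3 ≈ -11924.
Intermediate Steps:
x(v, Q) = -Q/3
P + x(88, 197) = -11858 - ⅓*197 = -11858 - 197/3 = -35771/3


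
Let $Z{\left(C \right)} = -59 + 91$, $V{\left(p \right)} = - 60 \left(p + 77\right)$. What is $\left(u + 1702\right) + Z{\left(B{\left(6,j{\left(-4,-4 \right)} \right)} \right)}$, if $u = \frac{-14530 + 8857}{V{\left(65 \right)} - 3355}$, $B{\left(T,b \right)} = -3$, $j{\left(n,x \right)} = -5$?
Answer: $\frac{20596923}{11875} \approx 1734.5$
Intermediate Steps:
$V{\left(p \right)} = -4620 - 60 p$ ($V{\left(p \right)} = - 60 \left(77 + p\right) = -4620 - 60 p$)
$Z{\left(C \right)} = 32$
$u = \frac{5673}{11875}$ ($u = \frac{-14530 + 8857}{\left(-4620 - 3900\right) - 3355} = - \frac{5673}{\left(-4620 - 3900\right) - 3355} = - \frac{5673}{-8520 - 3355} = - \frac{5673}{-11875} = \left(-5673\right) \left(- \frac{1}{11875}\right) = \frac{5673}{11875} \approx 0.47773$)
$\left(u + 1702\right) + Z{\left(B{\left(6,j{\left(-4,-4 \right)} \right)} \right)} = \left(\frac{5673}{11875} + 1702\right) + 32 = \frac{20216923}{11875} + 32 = \frac{20596923}{11875}$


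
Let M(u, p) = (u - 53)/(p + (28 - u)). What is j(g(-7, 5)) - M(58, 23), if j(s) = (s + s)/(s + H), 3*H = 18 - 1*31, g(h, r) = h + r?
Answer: 179/133 ≈ 1.3459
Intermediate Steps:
M(u, p) = (-53 + u)/(28 + p - u)
H = -13/3 (H = (18 - 1*31)/3 = (18 - 31)/3 = (1/3)*(-13) = -13/3 ≈ -4.3333)
j(s) = 2*s/(-13/3 + s) (j(s) = (s + s)/(s - 13/3) = (2*s)/(-13/3 + s) = 2*s/(-13/3 + s))
j(g(-7, 5)) - M(58, 23) = 6*(-7 + 5)/(-13 + 3*(-7 + 5)) - (-53 + 58)/(28 + 23 - 1*58) = 6*(-2)/(-13 + 3*(-2)) - 5/(28 + 23 - 58) = 6*(-2)/(-13 - 6) - 5/(-7) = 6*(-2)/(-19) - (-1)*5/7 = 6*(-2)*(-1/19) - 1*(-5/7) = 12/19 + 5/7 = 179/133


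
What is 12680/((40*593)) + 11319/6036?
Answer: 2875193/1193116 ≈ 2.4098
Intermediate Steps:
12680/((40*593)) + 11319/6036 = 12680/23720 + 11319*(1/6036) = 12680*(1/23720) + 3773/2012 = 317/593 + 3773/2012 = 2875193/1193116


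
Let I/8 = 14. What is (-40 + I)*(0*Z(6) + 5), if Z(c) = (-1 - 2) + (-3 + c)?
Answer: 360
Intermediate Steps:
Z(c) = -6 + c (Z(c) = -3 + (-3 + c) = -6 + c)
I = 112 (I = 8*14 = 112)
(-40 + I)*(0*Z(6) + 5) = (-40 + 112)*(0*(-6 + 6) + 5) = 72*(0*0 + 5) = 72*(0 + 5) = 72*5 = 360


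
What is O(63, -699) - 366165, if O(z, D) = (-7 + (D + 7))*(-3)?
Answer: -364068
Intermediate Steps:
O(z, D) = -3*D (O(z, D) = (-7 + (7 + D))*(-3) = D*(-3) = -3*D)
O(63, -699) - 366165 = -3*(-699) - 366165 = 2097 - 366165 = -364068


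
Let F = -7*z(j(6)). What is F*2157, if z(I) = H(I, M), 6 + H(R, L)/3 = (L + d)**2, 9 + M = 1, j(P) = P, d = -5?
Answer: -7383411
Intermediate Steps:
M = -8 (M = -9 + 1 = -8)
H(R, L) = -18 + 3*(-5 + L)**2 (H(R, L) = -18 + 3*(L - 5)**2 = -18 + 3*(-5 + L)**2)
z(I) = 489 (z(I) = -18 + 3*(-5 - 8)**2 = -18 + 3*(-13)**2 = -18 + 3*169 = -18 + 507 = 489)
F = -3423 (F = -7*489 = -3423)
F*2157 = -3423*2157 = -7383411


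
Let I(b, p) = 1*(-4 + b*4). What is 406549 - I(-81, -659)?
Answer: 406877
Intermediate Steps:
I(b, p) = -4 + 4*b (I(b, p) = 1*(-4 + 4*b) = -4 + 4*b)
406549 - I(-81, -659) = 406549 - (-4 + 4*(-81)) = 406549 - (-4 - 324) = 406549 - 1*(-328) = 406549 + 328 = 406877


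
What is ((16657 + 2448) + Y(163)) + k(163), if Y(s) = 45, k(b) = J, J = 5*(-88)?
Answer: 18710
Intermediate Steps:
J = -440
k(b) = -440
((16657 + 2448) + Y(163)) + k(163) = ((16657 + 2448) + 45) - 440 = (19105 + 45) - 440 = 19150 - 440 = 18710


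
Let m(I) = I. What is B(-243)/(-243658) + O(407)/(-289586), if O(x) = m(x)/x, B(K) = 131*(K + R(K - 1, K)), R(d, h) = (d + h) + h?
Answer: 9227814165/17639986397 ≈ 0.52312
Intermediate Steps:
R(d, h) = d + 2*h
B(K) = -131 + 524*K (B(K) = 131*(K + ((K - 1) + 2*K)) = 131*(K + ((-1 + K) + 2*K)) = 131*(K + (-1 + 3*K)) = 131*(-1 + 4*K) = -131 + 524*K)
O(x) = 1 (O(x) = x/x = 1)
B(-243)/(-243658) + O(407)/(-289586) = (-131 + 524*(-243))/(-243658) + 1/(-289586) = (-131 - 127332)*(-1/243658) + 1*(-1/289586) = -127463*(-1/243658) - 1/289586 = 127463/243658 - 1/289586 = 9227814165/17639986397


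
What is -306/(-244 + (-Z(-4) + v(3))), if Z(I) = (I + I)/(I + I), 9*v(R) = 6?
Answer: 918/733 ≈ 1.2524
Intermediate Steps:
v(R) = ⅔ (v(R) = (⅑)*6 = ⅔)
Z(I) = 1 (Z(I) = (2*I)/((2*I)) = (2*I)*(1/(2*I)) = 1)
-306/(-244 + (-Z(-4) + v(3))) = -306/(-244 + (-1*1 + ⅔)) = -306/(-244 + (-1 + ⅔)) = -306/(-244 - ⅓) = -306/(-733/3) = -306*(-3/733) = 918/733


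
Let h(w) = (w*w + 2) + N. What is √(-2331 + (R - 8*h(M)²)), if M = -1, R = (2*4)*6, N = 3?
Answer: I*√2571 ≈ 50.705*I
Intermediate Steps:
R = 48 (R = 8*6 = 48)
h(w) = 5 + w² (h(w) = (w*w + 2) + 3 = (w² + 2) + 3 = (2 + w²) + 3 = 5 + w²)
√(-2331 + (R - 8*h(M)²)) = √(-2331 + (48 - 8*(5 + (-1)²)²)) = √(-2331 + (48 - 8*(5 + 1)²)) = √(-2331 + (48 - 8*6²)) = √(-2331 + (48 - 8*36)) = √(-2331 + (48 - 288)) = √(-2331 - 240) = √(-2571) = I*√2571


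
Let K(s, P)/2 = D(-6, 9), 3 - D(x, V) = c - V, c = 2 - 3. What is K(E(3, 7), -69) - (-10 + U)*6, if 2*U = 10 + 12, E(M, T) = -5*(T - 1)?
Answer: 20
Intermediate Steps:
E(M, T) = 5 - 5*T (E(M, T) = -5*(-1 + T) = 5 - 5*T)
U = 11 (U = (10 + 12)/2 = (½)*22 = 11)
c = -1
D(x, V) = 4 + V (D(x, V) = 3 - (-1 - V) = 3 + (1 + V) = 4 + V)
K(s, P) = 26 (K(s, P) = 2*(4 + 9) = 2*13 = 26)
K(E(3, 7), -69) - (-10 + U)*6 = 26 - (-10 + 11)*6 = 26 - 6 = 20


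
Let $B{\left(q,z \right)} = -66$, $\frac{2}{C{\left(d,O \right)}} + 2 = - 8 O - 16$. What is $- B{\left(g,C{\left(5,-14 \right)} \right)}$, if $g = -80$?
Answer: $66$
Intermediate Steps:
$C{\left(d,O \right)} = \frac{2}{-18 - 8 O}$ ($C{\left(d,O \right)} = \frac{2}{-2 - \left(16 + 8 O\right)} = \frac{2}{-18 - 8 O}$)
$- B{\left(g,C{\left(5,-14 \right)} \right)} = \left(-1\right) \left(-66\right) = 66$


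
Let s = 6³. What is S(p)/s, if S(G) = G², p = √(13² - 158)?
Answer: 11/216 ≈ 0.050926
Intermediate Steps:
s = 216
p = √11 (p = √(169 - 158) = √11 ≈ 3.3166)
S(p)/s = (√11)²/216 = 11*(1/216) = 11/216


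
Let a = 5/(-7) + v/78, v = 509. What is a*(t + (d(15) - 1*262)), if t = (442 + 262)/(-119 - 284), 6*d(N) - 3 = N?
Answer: -111140671/73346 ≈ -1515.3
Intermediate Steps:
d(N) = ½ + N/6
t = -704/403 (t = 704/(-403) = 704*(-1/403) = -704/403 ≈ -1.7469)
a = 3173/546 (a = 5/(-7) + 509/78 = 5*(-⅐) + 509*(1/78) = -5/7 + 509/78 = 3173/546 ≈ 5.8114)
a*(t + (d(15) - 1*262)) = 3173*(-704/403 + ((½ + (⅙)*15) - 1*262))/546 = 3173*(-704/403 + ((½ + 5/2) - 262))/546 = 3173*(-704/403 + (3 - 262))/546 = 3173*(-704/403 - 259)/546 = (3173/546)*(-105081/403) = -111140671/73346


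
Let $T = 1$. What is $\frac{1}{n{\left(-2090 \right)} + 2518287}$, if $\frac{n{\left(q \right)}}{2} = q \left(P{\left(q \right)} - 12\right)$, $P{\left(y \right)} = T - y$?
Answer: $- \frac{1}{6171933} \approx -1.6202 \cdot 10^{-7}$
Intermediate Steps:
$P{\left(y \right)} = 1 - y$
$n{\left(q \right)} = 2 q \left(-11 - q\right)$ ($n{\left(q \right)} = 2 q \left(\left(1 - q\right) - 12\right) = 2 q \left(-11 - q\right)$)
$\frac{1}{n{\left(-2090 \right)} + 2518287} = \frac{1}{\left(-2\right) \left(-2090\right) \left(11 - 2090\right) + 2518287} = \frac{1}{\left(-2\right) \left(-2090\right) \left(-2079\right) + 2518287} = \frac{1}{-8690220 + 2518287} = \frac{1}{-6171933} = - \frac{1}{6171933}$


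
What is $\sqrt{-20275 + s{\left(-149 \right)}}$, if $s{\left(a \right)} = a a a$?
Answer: $4 i \sqrt{208014} \approx 1824.3 i$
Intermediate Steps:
$s{\left(a \right)} = a^{3}$ ($s{\left(a \right)} = a^{2} a = a^{3}$)
$\sqrt{-20275 + s{\left(-149 \right)}} = \sqrt{-20275 + \left(-149\right)^{3}} = \sqrt{-20275 - 3307949} = \sqrt{-3328224} = 4 i \sqrt{208014}$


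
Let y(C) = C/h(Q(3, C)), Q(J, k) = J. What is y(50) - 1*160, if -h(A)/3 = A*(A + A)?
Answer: -4345/27 ≈ -160.93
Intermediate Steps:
h(A) = -6*A² (h(A) = -3*A*(A + A) = -3*A*2*A = -6*A²)
y(C) = -C/54 (y(C) = C/((-6*3²)) = C/((-6*9)) = C/(-54) = C*(-1/54) = -C/54)
y(50) - 1*160 = -1/54*50 - 1*160 = -25/27 - 160 = -4345/27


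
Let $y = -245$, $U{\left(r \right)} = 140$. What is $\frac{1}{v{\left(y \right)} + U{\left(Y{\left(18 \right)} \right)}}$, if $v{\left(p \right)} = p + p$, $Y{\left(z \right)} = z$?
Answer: $- \frac{1}{350} \approx -0.0028571$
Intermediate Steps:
$v{\left(p \right)} = 2 p$
$\frac{1}{v{\left(y \right)} + U{\left(Y{\left(18 \right)} \right)}} = \frac{1}{2 \left(-245\right) + 140} = \frac{1}{-490 + 140} = \frac{1}{-350} = - \frac{1}{350}$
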